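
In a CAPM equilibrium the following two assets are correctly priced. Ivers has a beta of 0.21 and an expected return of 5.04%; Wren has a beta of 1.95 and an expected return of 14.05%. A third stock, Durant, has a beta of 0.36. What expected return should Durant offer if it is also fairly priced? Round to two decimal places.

5.82%

MRP (SML slope) = (14.05% − 5.04%) / (1.95 − 0.21) = 9.01% / 1.74 = 5.1782%
R_f (intercept) = 5.04% − 0.21 × 5.1782% = 3.9526%
E(R_Durant) = R_f + β × MRP = 3.9526% + 0.36 × 5.1782% = 5.82%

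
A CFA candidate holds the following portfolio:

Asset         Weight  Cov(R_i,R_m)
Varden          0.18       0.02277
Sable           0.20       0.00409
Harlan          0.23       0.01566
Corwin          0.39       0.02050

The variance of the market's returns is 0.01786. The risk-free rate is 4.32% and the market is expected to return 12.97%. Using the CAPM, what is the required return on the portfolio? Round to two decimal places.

12.32%

β_Varden = 0.02277 / 0.01786 = 1.2749
β_Sable = 0.00409 / 0.01786 = 0.2290
β_Harlan = 0.01566 / 0.01786 = 0.8768
β_Corwin = 0.02050 / 0.01786 = 1.1478
β_P = Σ w_i β_i = 0.18×1.2749 + 0.20×0.2290 + 0.23×0.8768 + 0.39×1.1478 = 0.9246
MRP = 12.97% − 4.32% = 8.65%
E(R_P) = R_f + β_P × MRP = 4.32% + 0.9246 × 8.65% = 12.32%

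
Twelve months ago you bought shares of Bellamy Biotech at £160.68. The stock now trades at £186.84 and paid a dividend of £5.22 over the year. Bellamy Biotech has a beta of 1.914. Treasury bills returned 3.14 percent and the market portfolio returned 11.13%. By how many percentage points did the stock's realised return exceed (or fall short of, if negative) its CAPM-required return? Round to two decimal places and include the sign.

+1.10%

Realised HPR = (P1 + D1 − P0) / P0 = (186.84 + 5.22 − 160.68) / 160.68 = 31.38 / 160.68 = 19.5295%
MRP = 11.13% − 3.14% = 7.99%
CAPM required = R_f + β·MRP = 3.14% + 1.914 × 7.99% = 18.43286%
α = realised − required = 19.5295% − 18.43286% = +1.10%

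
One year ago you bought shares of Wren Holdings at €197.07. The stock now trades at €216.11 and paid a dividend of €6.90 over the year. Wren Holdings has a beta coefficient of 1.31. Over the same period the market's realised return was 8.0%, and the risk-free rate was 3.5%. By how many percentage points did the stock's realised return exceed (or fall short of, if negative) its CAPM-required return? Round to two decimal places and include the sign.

Realised HPR = (P1 + D1 − P0) / P0 = (216.11 + 6.90 − 197.07) / 197.07 = 25.94 / 197.07 = 13.1628%
MRP = 8.0% − 3.5% = 4.50%
CAPM required = R_f + β·MRP = 3.5% + 1.31 × 4.5% = 9.3950%
α = realised − required = 13.1628% − 9.3950% = +3.77%

+3.77%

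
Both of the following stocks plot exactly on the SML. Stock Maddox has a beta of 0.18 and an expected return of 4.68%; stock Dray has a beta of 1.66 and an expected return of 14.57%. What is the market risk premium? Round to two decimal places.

6.68%

Both satisfy E(R) = R_f + β·MRP, so the slope of the SML is
MRP = (14.57% − 4.68%) / (1.66 − 0.18) = 9.89% / 1.48 = 6.6824%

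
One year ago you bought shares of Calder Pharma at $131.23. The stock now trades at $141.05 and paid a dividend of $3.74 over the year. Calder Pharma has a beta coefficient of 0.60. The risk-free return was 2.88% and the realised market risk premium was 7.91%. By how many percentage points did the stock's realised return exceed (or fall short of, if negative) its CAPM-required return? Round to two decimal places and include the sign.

Realised HPR = (P1 + D1 − P0) / P0 = (141.05 + 3.74 − 131.23) / 131.23 = 13.56 / 131.23 = 10.3330%
CAPM required = R_f + β·MRP = 2.88% + 0.60 × 7.91% = 7.6260%
α = realised − required = 10.3330% − 7.6260% = +2.71%

+2.71%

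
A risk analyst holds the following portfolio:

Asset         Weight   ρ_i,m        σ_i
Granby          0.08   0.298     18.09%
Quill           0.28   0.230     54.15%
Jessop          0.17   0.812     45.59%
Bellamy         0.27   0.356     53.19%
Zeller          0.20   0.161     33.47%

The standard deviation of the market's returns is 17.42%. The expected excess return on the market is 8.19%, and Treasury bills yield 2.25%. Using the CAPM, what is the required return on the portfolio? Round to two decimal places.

9.96%

β_Granby = 0.298 × 18.09% / 17.42% = 0.3095
β_Quill = 0.230 × 54.15% / 17.42% = 0.7150
β_Jessop = 0.812 × 45.59% / 17.42% = 2.1251
β_Bellamy = 0.356 × 53.19% / 17.42% = 1.0870
β_Zeller = 0.161 × 33.47% / 17.42% = 0.3093
β_P = Σ w_i β_i = 0.08×0.3095 + 0.28×0.7150 + 0.17×2.1251 + 0.27×1.0870 + 0.20×0.3093 = 0.9416
E(R_P) = R_f + β_P × MRP = 2.25% + 0.9416 × 8.19% = 9.96%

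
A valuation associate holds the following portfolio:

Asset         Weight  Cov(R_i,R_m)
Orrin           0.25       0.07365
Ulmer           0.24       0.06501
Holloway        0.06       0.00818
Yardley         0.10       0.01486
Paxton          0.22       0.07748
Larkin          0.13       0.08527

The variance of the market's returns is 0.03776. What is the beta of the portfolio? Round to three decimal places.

1.698

β_Orrin = 0.07365 / 0.03776 = 1.9505
β_Ulmer = 0.06501 / 0.03776 = 1.7217
β_Holloway = 0.00818 / 0.03776 = 0.2166
β_Yardley = 0.01486 / 0.03776 = 0.3935
β_Paxton = 0.07748 / 0.03776 = 2.0519
β_Larkin = 0.08527 / 0.03776 = 2.2582
β_P = Σ w_i β_i = 0.25×1.9505 + 0.24×1.7217 + 0.06×0.2166 + 0.10×0.3935 + 0.22×2.0519 + 0.13×2.2582 = 1.6982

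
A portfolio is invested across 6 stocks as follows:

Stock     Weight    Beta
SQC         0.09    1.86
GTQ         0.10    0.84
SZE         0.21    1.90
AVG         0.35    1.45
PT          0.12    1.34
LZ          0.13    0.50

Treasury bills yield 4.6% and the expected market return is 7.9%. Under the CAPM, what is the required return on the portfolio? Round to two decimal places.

9.17%

β_P = Σ w_i β_i = 0.09×1.86 + 0.10×0.84 + 0.21×1.90 + 0.35×1.45 + 0.12×1.34 + 0.13×0.50 = 1.3837
MRP = 7.9% − 4.6% = 3.30%
E(R_P) = R_f + β_P × MRP = 4.6% + 1.3837 × 3.3% = 9.17%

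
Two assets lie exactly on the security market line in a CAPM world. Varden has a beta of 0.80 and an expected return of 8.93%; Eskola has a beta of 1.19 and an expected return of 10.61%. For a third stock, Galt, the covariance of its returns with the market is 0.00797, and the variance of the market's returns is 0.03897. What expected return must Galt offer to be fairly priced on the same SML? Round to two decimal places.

6.36%

MRP = (10.61% − 8.93%) / (1.19 − 0.80) = 4.3077%
R_f = 8.93% − 0.80 × 4.3077% = 5.4838%
β_Galt = Cov / Var(R_m) = 0.00797 / 0.03897 = 0.2045
E(R_Galt) = R_f + β × MRP = 5.4838% + 0.2045 × 4.3077% = 6.36%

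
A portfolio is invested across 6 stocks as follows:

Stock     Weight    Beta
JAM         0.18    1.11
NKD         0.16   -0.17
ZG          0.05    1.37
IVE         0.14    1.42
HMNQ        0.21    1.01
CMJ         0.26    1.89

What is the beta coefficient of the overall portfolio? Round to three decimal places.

1.143

β_P = Σ w_i β_i = 0.18×1.11 + 0.16×-0.17 + 0.05×1.37 + 0.14×1.42 + 0.21×1.01 + 0.26×1.89 = 1.1434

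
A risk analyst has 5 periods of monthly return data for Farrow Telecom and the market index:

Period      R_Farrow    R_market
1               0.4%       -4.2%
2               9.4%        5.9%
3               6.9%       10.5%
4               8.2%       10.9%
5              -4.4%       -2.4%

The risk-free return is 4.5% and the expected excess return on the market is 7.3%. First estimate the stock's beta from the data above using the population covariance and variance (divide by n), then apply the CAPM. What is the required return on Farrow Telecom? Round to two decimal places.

9.62%

Mean R_i = (0.4 + 9.4 + 6.9 + 8.2 − 4.4) / 5 = 4.1000%
Mean R_m = (-4.2 + 5.9 + 10.5 + 10.9 − 2.4) / 5 = 4.1400%
Σ(R_i − R̄_i)(R_m − R̄_m) = 141.3000  ⇒  Cov = 141.3000 / 5 = 28.2600
Σ(R_m − R̄_m)² = 201.5720  ⇒  Var(R_m) = 201.5720 / 5 = 40.3144
β = Cov / Var(R_m) = 28.2600 / 40.3144 = 0.7010
E(R) = R_f + β × MRP = 4.5% + 0.7010 × 7.3% = 9.62%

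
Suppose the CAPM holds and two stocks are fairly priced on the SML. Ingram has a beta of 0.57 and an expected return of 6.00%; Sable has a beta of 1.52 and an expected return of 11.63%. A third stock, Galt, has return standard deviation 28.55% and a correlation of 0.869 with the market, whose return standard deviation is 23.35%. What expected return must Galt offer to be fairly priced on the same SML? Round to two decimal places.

MRP = (11.63% − 6.00%) / (1.52 − 0.57) = 5.9263%
R_f = 6.00% − 0.57 × 5.9263% = 2.6220%
β_Galt = ρ·σ_i/σ_m = 0.869 × 28.55 / 23.35 = 1.0625
E(R_Galt) = R_f + β × MRP = 2.6220% + 1.0625 × 5.9263% = 8.92%

8.92%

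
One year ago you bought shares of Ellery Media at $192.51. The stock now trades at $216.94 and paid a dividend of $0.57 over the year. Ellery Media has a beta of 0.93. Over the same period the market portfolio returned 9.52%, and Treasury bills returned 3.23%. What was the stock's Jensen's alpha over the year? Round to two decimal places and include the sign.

Realised HPR = (P1 + D1 − P0) / P0 = (216.94 + 0.57 − 192.51) / 192.51 = 25.00 / 192.51 = 12.9863%
MRP = 9.52% − 3.23% = 6.29%
CAPM required = R_f + β·MRP = 3.23% + 0.93 × 6.29% = 9.0797%
α = realised − required = 12.9863% − 9.0797% = +3.91%

+3.91%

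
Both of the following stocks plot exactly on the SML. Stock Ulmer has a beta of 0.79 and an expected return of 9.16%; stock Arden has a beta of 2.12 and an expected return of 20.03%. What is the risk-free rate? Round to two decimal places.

2.70%

Both satisfy E(R) = R_f + β·MRP, so the slope of the SML is
MRP = (20.03% − 9.16%) / (2.12 − 0.79) = 10.87% / 1.33 = 8.1729%
R_f = E(R_Ulmer) − β_Ulmer·MRP = 9.16% − 0.79 × 8.1729% = 2.7034%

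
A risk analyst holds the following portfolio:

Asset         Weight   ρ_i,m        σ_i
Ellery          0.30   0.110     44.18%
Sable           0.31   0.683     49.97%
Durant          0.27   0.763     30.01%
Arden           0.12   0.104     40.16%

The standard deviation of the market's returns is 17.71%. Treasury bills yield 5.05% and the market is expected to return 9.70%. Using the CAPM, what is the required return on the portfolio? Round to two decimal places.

9.97%

β_Ellery = 0.110 × 44.18% / 17.71% = 0.2744
β_Sable = 0.683 × 49.97% / 17.71% = 1.9271
β_Durant = 0.763 × 30.01% / 17.71% = 1.2929
β_Arden = 0.104 × 40.16% / 17.71% = 0.2358
β_P = Σ w_i β_i = 0.30×0.2744 + 0.31×1.9271 + 0.27×1.2929 + 0.12×0.2358 = 1.0571
MRP = 9.70% − 5.05% = 4.65%
E(R_P) = R_f + β_P × MRP = 5.05% + 1.0571 × 4.65% = 9.97%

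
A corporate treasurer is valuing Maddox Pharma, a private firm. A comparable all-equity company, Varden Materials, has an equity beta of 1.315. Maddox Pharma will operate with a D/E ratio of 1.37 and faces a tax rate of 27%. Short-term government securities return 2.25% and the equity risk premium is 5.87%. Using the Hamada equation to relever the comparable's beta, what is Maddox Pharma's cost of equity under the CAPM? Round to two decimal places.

β_L = β_U × [1 + (1 − t)(D/E)] = 1.315 × [1 + (1 − 0.27) × 1.37]
    = 1.315 × [1 + 0.73 × 1.37] = 1.315 × 2.0001 = 2.6301
E(R) = R_f + β_L × MRP = 2.25% + 2.6301 × 5.87% = 17.69%

17.69%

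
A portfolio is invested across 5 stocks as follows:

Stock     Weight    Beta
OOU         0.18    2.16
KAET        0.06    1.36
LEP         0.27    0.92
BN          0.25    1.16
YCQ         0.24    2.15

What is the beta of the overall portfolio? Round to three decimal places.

1.525

β_P = Σ w_i β_i = 0.18×2.16 + 0.06×1.36 + 0.27×0.92 + 0.25×1.16 + 0.24×2.15 = 1.5248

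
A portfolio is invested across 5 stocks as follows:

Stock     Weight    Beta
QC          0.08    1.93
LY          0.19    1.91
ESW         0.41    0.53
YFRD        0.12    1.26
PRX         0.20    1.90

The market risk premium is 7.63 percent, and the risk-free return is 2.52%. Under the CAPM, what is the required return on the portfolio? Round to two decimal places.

12.18%

β_P = Σ w_i β_i = 0.08×1.93 + 0.19×1.91 + 0.41×0.53 + 0.12×1.26 + 0.20×1.90 = 1.2658
E(R_P) = R_f + β_P × MRP = 2.52% + 1.2658 × 7.63% = 12.18%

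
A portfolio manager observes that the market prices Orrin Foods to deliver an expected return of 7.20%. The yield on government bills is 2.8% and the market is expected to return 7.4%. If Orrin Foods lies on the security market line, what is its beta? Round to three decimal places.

0.957

MRP = 7.4% − 2.8% = 4.60%
β = (E(R) − R_f) / MRP = (7.20% − 2.8%) / 4.6% = 4.40% / 4.6% = 0.957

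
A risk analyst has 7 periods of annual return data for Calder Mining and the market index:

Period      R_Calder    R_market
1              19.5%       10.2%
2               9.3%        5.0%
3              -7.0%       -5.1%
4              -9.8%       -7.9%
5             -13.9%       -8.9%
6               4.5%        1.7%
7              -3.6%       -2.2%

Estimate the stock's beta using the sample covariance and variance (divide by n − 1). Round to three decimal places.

Mean R_i = (19.5 + 9.3 − 7.0 − 9.8 − 13.9 + 4.5 − 3.6) / 7 = -0.1429%
Mean R_m = (10.2 + 5.0 − 5.1 − 7.9 − 8.9 + 1.7 − 2.2) / 7 = -1.0286%
Σ(R_i − R̄_i)(R_m − R̄_m) = 496.7714  ⇒  Cov = 496.7714 / 6 = 82.7952
Σ(R_m − R̄_m)² = 296.9943  ⇒  Var(R_m) = 296.9943 / 6 = 49.4991
β = Cov / Var(R_m) = 82.7952 / 49.4991 = 1.6727

1.673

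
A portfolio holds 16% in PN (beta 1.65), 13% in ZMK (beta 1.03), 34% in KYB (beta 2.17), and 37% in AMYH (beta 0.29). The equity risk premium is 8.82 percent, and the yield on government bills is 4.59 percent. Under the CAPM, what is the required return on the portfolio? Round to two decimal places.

β_P = Σ w_i β_i = 0.16×1.65 + 0.13×1.03 + 0.34×2.17 + 0.37×0.29 = 1.2430
E(R_P) = R_f + β_P × MRP = 4.59% + 1.2430 × 8.82% = 15.55%

15.55%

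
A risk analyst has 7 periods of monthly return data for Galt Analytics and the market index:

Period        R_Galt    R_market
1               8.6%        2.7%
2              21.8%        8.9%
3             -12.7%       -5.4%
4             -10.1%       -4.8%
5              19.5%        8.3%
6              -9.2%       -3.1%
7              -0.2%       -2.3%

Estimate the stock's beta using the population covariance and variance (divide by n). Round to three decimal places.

2.339

Mean R_i = (8.6 + 21.8 − 12.7 − 10.1 + 19.5 − 9.2 − 0.2) / 7 = 2.5286%
Mean R_m = (2.7 + 8.9 − 5.4 − 4.8 + 8.3 − 3.1 − 2.3) / 7 = 0.6143%
Σ(R_i − R̄_i)(R_m − R̄_m) = 514.2571  ⇒  Cov = 514.2571 / 7 = 73.4653
Σ(R_m − R̄_m)² = 219.8486  ⇒  Var(R_m) = 219.8486 / 7 = 31.4069
β = Cov / Var(R_m) = 73.4653 / 31.4069 = 2.3391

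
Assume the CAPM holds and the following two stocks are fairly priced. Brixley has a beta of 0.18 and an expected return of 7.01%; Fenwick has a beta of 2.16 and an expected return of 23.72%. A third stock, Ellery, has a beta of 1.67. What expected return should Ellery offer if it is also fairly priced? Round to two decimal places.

MRP (SML slope) = (23.72% − 7.01%) / (2.16 − 0.18) = 16.71% / 1.98 = 8.4394%
R_f (intercept) = 7.01% − 0.18 × 8.4394% = 5.4909%
E(R_Ellery) = R_f + β × MRP = 5.4909% + 1.67 × 8.4394% = 19.58%

19.58%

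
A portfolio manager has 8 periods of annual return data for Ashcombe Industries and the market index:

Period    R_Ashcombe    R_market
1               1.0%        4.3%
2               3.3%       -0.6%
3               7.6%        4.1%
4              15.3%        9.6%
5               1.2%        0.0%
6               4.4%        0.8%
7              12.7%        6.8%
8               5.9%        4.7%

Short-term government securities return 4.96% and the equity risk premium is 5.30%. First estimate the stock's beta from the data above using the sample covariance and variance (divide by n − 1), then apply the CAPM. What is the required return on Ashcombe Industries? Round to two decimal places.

11.52%

Mean R_i = (1.0 + 3.3 + 7.6 + 15.3 + 1.2 + 4.4 + 12.7 + 5.9) / 8 = 6.4250%
Mean R_m = (4.3 − 0.6 + 4.1 + 9.6 + 0.0 + 0.8 + 6.8 + 4.7) / 8 = 3.7125%
Σ(R_i − R̄_i)(R_m − R̄_m) = 107.1475  ⇒  Cov = 107.1475 / 7 = 15.3068
Σ(R_m − R̄_m)² = 86.5288  ⇒  Var(R_m) = 86.5288 / 7 = 12.3613
β = Cov / Var(R_m) = 15.3068 / 12.3613 = 1.2383
E(R) = R_f + β × MRP = 4.96% + 1.2383 × 5.30% = 11.52%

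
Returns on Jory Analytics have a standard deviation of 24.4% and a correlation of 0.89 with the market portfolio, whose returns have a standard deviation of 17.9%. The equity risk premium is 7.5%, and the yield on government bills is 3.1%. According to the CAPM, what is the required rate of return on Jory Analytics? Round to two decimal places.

12.20%

β = ρ × σ_i / σ_m = 0.89 × 24.4% / 17.9% = 1.2132
E(R) = 3.1% + 1.2132 × 7.5% = 12.20%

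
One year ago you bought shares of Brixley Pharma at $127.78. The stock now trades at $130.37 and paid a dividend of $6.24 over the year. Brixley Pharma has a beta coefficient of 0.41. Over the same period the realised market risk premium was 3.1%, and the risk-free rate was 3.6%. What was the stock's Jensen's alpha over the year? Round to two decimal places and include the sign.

Realised HPR = (P1 + D1 − P0) / P0 = (130.37 + 6.24 − 127.78) / 127.78 = 8.83 / 127.78 = 6.9103%
CAPM required = R_f + β·MRP = 3.6% + 0.41 × 3.1% = 4.8710%
α = realised − required = 6.9103% − 4.8710% = +2.04%

+2.04%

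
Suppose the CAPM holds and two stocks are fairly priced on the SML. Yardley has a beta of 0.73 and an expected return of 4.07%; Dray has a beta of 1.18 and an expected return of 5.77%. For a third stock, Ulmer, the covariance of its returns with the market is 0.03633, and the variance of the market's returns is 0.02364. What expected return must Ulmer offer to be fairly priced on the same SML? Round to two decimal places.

7.12%

MRP = (5.77% − 4.07%) / (1.18 − 0.73) = 3.7778%
R_f = 4.07% − 0.73 × 3.7778% = 1.3122%
β_Ulmer = Cov / Var(R_m) = 0.03633 / 0.02364 = 1.5368
E(R_Ulmer) = R_f + β × MRP = 1.3122% + 1.5368 × 3.7778% = 7.12%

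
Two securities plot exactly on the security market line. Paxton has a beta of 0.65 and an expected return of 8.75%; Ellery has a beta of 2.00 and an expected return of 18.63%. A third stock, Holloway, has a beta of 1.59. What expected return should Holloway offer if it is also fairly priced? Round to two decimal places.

MRP (SML slope) = (18.63% − 8.75%) / (2.00 − 0.65) = 9.88% / 1.35 = 7.3185%
R_f (intercept) = 8.75% − 0.65 × 7.3185% = 3.9930%
E(R_Holloway) = R_f + β × MRP = 3.9930% + 1.59 × 7.3185% = 15.63%

15.63%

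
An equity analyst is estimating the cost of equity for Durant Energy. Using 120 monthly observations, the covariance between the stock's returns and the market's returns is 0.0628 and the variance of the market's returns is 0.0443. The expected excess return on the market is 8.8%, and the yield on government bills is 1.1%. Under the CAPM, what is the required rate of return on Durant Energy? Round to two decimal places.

β = Cov(R_i, R_m) / Var(R_m) = 0.0628 / 0.0443 = 1.4176
E(R) = R_f + β × MRP = 1.1% + 1.4176 × 8.8% = 13.57%

13.57%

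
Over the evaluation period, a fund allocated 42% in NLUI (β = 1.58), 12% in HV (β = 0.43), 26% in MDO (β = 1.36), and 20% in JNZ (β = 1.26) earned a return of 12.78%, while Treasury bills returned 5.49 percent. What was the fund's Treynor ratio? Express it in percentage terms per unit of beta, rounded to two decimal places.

β_P = 0.42×1.58 + 0.12×0.43 + 0.26×1.36 + 0.20×1.26 = 1.3208
Treynor = (R_P − R_f) / β_P = (12.78% − 5.49%) / 1.3208 = 7.29% / 1.3208 = 5.52%

5.52%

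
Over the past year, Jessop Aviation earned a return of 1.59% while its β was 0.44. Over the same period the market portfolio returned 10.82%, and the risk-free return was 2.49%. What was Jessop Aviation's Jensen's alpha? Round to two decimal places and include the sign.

Market excess return = 10.82% − 2.49% = 8.33%
CAPM benchmark = R_f + β(R_m − R_f) = 2.49% + 0.44 × 8.33% = 6.1552%
α = actual − benchmark = 1.59% − 6.1552% = -4.57%

-4.57%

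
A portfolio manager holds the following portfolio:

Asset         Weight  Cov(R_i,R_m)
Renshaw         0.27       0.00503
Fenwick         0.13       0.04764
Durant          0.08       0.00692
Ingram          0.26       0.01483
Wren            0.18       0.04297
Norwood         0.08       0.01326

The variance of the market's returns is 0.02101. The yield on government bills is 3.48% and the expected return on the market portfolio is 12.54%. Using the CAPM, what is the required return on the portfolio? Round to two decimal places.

β_Renshaw = 0.00503 / 0.02101 = 0.2394
β_Fenwick = 0.04764 / 0.02101 = 2.2675
β_Durant = 0.00692 / 0.02101 = 0.3294
β_Ingram = 0.01483 / 0.02101 = 0.7059
β_Wren = 0.04297 / 0.02101 = 2.0452
β_Norwood = 0.01326 / 0.02101 = 0.6311
β_P = Σ w_i β_i = 0.27×0.2394 + 0.13×2.2675 + 0.08×0.3294 + 0.26×0.7059 + 0.18×2.0452 + 0.08×0.6311 = 0.9879
MRP = 12.54% − 3.48% = 9.06%
E(R_P) = R_f + β_P × MRP = 3.48% + 0.9879 × 9.06% = 12.43%

12.43%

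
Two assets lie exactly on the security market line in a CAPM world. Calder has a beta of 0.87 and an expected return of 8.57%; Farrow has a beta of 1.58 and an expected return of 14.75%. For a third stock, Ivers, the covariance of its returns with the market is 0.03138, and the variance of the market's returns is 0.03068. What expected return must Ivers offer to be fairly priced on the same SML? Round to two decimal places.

9.90%

MRP = (14.75% − 8.57%) / (1.58 − 0.87) = 8.7042%
R_f = 8.57% − 0.87 × 8.7042% = 0.9973%
β_Ivers = Cov / Var(R_m) = 0.03138 / 0.03068 = 1.0228
E(R_Ivers) = R_f + β × MRP = 0.9973% + 1.0228 × 8.7042% = 9.90%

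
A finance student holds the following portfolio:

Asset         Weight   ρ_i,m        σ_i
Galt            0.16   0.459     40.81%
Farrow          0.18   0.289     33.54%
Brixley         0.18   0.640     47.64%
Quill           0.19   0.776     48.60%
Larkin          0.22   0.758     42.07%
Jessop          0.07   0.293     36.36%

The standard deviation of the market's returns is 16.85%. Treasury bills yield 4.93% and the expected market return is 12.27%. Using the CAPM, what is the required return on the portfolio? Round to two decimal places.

β_Galt = 0.459 × 40.81% / 16.85% = 1.1117
β_Farrow = 0.289 × 33.54% / 16.85% = 0.5753
β_Brixley = 0.640 × 47.64% / 16.85% = 1.8095
β_Quill = 0.776 × 48.60% / 16.85% = 2.2382
β_Larkin = 0.758 × 42.07% / 16.85% = 1.8925
β_Jessop = 0.293 × 36.36% / 16.85% = 0.6323
β_P = Σ w_i β_i = 0.16×1.1117 + 0.18×0.5753 + 0.18×1.8095 + 0.19×2.2382 + 0.22×1.8925 + 0.07×0.6323 = 1.4930
MRP = 12.27% − 4.93% = 7.34%
E(R_P) = R_f + β_P × MRP = 4.93% + 1.4930 × 7.34% = 15.89%

15.89%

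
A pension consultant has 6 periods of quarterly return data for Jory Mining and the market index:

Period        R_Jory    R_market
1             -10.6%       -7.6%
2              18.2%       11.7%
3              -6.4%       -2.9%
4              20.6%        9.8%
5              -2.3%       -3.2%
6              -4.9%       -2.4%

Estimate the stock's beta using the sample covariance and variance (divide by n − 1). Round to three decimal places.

1.676

Mean R_i = (-10.6 + 18.2 − 6.4 + 20.6 − 2.3 − 4.9) / 6 = 2.4333%
Mean R_m = (-7.6 + 11.7 − 2.9 + 9.8 − 3.2 − 2.4) / 6 = 0.9000%
Σ(R_i − R̄_i)(R_m − R̄_m) = 519.9200  ⇒  Cov = 519.9200 / 5 = 103.9840
Σ(R_m − R̄_m)² = 310.2400  ⇒  Var(R_m) = 310.2400 / 5 = 62.0480
β = Cov / Var(R_m) = 103.9840 / 62.0480 = 1.6759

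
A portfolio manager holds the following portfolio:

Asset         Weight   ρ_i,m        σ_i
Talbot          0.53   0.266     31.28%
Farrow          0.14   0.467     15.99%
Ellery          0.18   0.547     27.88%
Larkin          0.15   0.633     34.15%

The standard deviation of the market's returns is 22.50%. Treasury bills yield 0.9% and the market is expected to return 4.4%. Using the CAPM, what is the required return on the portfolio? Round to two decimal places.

2.68%

β_Talbot = 0.266 × 31.28% / 22.50% = 0.3698
β_Farrow = 0.467 × 15.99% / 22.50% = 0.3319
β_Ellery = 0.547 × 27.88% / 22.50% = 0.6778
β_Larkin = 0.633 × 34.15% / 22.50% = 0.9608
β_P = Σ w_i β_i = 0.53×0.3698 + 0.14×0.3319 + 0.18×0.6778 + 0.15×0.9608 = 0.5086
MRP = 4.4% − 0.9% = 3.50%
E(R_P) = R_f + β_P × MRP = 0.9% + 0.5086 × 3.5% = 2.68%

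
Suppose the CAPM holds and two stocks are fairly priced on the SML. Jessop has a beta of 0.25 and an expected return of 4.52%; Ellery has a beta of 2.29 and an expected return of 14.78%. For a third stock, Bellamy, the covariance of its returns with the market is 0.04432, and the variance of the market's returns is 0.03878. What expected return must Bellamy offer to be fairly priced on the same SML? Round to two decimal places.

9.01%

MRP = (14.78% − 4.52%) / (2.29 − 0.25) = 5.0294%
R_f = 4.52% − 0.25 × 5.0294% = 3.2627%
β_Bellamy = Cov / Var(R_m) = 0.04432 / 0.03878 = 1.1429
E(R_Bellamy) = R_f + β × MRP = 3.2627% + 1.1429 × 5.0294% = 9.01%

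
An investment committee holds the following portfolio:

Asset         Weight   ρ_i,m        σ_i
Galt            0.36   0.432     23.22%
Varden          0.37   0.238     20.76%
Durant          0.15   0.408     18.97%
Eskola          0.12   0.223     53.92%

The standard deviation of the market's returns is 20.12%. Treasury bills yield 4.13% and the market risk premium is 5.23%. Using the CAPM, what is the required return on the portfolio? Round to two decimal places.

β_Galt = 0.432 × 23.22% / 20.12% = 0.4986
β_Varden = 0.238 × 20.76% / 20.12% = 0.2456
β_Durant = 0.408 × 18.97% / 20.12% = 0.3847
β_Eskola = 0.223 × 53.92% / 20.12% = 0.5976
β_P = Σ w_i β_i = 0.36×0.4986 + 0.37×0.2456 + 0.15×0.3847 + 0.12×0.5976 = 0.3998
E(R_P) = R_f + β_P × MRP = 4.13% + 0.3998 × 5.23% = 6.22%

6.22%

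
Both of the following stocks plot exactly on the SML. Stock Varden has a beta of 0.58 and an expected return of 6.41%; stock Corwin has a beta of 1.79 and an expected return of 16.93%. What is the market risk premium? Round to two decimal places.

8.69%

Both satisfy E(R) = R_f + β·MRP, so the slope of the SML is
MRP = (16.93% − 6.41%) / (1.79 − 0.58) = 10.52% / 1.21 = 8.6942%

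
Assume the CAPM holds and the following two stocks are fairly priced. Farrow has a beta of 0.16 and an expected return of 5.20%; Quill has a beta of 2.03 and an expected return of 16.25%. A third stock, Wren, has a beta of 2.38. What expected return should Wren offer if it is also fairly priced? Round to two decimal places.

MRP (SML slope) = (16.25% − 5.20%) / (2.03 − 0.16) = 11.05% / 1.87 = 5.9091%
R_f (intercept) = 5.20% − 0.16 × 5.9091% = 4.2545%
E(R_Wren) = R_f + β × MRP = 4.2545% + 2.38 × 5.9091% = 18.32%

18.32%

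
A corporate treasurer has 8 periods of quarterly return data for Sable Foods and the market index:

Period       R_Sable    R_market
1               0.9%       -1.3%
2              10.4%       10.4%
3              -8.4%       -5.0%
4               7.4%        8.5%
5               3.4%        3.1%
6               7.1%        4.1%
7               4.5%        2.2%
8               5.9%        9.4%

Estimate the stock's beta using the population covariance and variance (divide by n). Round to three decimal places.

Mean R_i = (0.9 + 10.4 − 8.4 + 7.4 + 3.4 + 7.1 + 4.5 + 5.9) / 8 = 3.9000%
Mean R_m = (-1.3 + 10.4 − 5.0 + 8.5 + 3.1 + 4.1 + 2.2 + 9.4) / 8 = 3.9250%
Σ(R_i − R̄_i)(R_m − R̄_m) = 194.4400  ⇒  Cov = 194.4400 / 8 = 24.3050
Σ(R_m − R̄_m)² = 203.4750  ⇒  Var(R_m) = 203.4750 / 8 = 25.4344
β = Cov / Var(R_m) = 24.3050 / 25.4344 = 0.9556

0.956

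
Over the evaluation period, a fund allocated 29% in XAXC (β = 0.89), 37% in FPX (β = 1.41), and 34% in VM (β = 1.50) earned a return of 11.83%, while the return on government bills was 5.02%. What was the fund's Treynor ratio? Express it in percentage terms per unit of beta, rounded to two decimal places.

β_P = 0.29×0.89 + 0.37×1.41 + 0.34×1.50 = 1.2898
Treynor = (R_P − R_f) / β_P = (11.83% − 5.02%) / 1.2898 = 6.81% / 1.2898 = 5.28%

5.28%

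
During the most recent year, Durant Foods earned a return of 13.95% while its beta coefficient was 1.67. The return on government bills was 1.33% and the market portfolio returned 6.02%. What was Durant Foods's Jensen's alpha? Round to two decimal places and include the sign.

Market excess return = 6.02% − 1.33% = 4.69%
CAPM benchmark = R_f + β(R_m − R_f) = 1.33% + 1.67 × 4.69% = 9.1623%
α = actual − benchmark = 13.95% − 9.1623% = +4.79%

+4.79%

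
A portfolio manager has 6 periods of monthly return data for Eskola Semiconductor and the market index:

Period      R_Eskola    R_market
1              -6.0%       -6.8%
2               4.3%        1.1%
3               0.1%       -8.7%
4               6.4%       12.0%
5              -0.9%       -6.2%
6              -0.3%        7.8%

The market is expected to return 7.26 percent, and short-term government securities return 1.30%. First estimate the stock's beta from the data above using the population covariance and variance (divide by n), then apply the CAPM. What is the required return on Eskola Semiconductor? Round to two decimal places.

Mean R_i = (-6.0 + 4.3 + 0.1 + 6.4 − 0.9 − 0.3) / 6 = 0.6000%
Mean R_m = (-6.8 + 1.1 − 8.7 + 12.0 − 6.2 + 7.8) / 6 = -0.1333%
Σ(R_i − R̄_i)(R_m − R̄_m) = 125.1800  ⇒  Cov = 125.1800 / 6 = 20.8633
Σ(R_m − R̄_m)² = 366.3133  ⇒  Var(R_m) = 366.3133 / 6 = 61.0522
β = Cov / Var(R_m) = 20.8633 / 61.0522 = 0.3417
MRP = 7.26% − 1.30% = 5.96%
E(R) = R_f + β × MRP = 1.30% + 0.3417 × 5.96% = 3.34%

3.34%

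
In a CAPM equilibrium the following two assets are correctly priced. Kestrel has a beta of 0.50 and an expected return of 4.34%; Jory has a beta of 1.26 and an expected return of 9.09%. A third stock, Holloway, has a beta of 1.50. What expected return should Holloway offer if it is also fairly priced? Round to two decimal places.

10.59%

MRP (SML slope) = (9.09% − 4.34%) / (1.26 − 0.50) = 4.75% / 0.76 = 6.2500%
R_f (intercept) = 4.34% − 0.50 × 6.2500% = 1.2150%
E(R_Holloway) = R_f + β × MRP = 1.2150% + 1.50 × 6.2500% = 10.59%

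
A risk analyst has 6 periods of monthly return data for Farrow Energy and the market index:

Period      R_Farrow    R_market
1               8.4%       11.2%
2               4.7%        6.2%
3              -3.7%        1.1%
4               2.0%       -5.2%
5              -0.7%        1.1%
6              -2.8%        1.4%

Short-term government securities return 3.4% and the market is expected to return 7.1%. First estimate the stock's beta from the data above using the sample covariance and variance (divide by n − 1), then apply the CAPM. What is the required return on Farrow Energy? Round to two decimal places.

Mean R_i = (8.4 + 4.7 − 3.7 + 2.0 − 0.7 − 2.8) / 6 = 1.3167%
Mean R_m = (11.2 + 6.2 + 1.1 − 5.2 + 1.1 + 1.4) / 6 = 2.6333%
Σ(R_i − R̄_i)(R_m − R̄_m) = 83.2567  ⇒  Cov = 83.2567 / 5 = 16.6513
Σ(R_m − R̄_m)² = 153.6933  ⇒  Var(R_m) = 153.6933 / 5 = 30.7387
β = Cov / Var(R_m) = 16.6513 / 30.7387 = 0.5417
MRP = 7.1% − 3.4% = 3.70%
E(R) = R_f + β × MRP = 3.4% + 0.5417 × 3.7% = 5.40%

5.40%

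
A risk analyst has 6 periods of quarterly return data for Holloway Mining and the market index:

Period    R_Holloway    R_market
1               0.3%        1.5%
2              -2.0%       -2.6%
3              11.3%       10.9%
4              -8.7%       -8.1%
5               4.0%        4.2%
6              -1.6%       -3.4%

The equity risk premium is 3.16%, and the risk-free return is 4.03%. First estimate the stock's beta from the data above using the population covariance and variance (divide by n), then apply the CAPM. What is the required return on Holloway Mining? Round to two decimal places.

Mean R_i = (0.3 − 2.0 + 11.3 − 8.7 + 4.0 − 1.6) / 6 = 0.5500%
Mean R_m = (1.5 − 2.6 + 10.9 − 8.1 + 4.2 − 3.4) / 6 = 0.4167%
Σ(R_i − R̄_i)(R_m − R̄_m) = 220.1550  ⇒  Cov = 220.1550 / 6 = 36.6925
Σ(R_m − R̄_m)² = 221.5883  ⇒  Var(R_m) = 221.5883 / 6 = 36.9314
β = Cov / Var(R_m) = 36.6925 / 36.9314 = 0.9935
E(R) = R_f + β × MRP = 4.03% + 0.9935 × 3.16% = 7.17%

7.17%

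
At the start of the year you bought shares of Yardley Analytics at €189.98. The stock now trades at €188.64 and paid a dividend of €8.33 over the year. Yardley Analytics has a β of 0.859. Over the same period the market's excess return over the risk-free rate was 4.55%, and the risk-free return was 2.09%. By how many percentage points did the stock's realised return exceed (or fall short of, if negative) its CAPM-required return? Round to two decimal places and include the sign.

-2.32%

Realised HPR = (P1 + D1 − P0) / P0 = (188.64 + 8.33 − 189.98) / 189.98 = 6.99 / 189.98 = 3.6793%
CAPM required = R_f + β·MRP = 2.09% + 0.859 × 4.55% = 5.99845%
α = realised − required = 3.6793% − 5.99845% = -2.32%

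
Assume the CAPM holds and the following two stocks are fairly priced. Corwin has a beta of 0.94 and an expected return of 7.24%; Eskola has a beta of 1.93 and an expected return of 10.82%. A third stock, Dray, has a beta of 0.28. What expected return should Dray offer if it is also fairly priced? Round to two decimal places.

MRP (SML slope) = (10.82% − 7.24%) / (1.93 − 0.94) = 3.58% / 0.99 = 3.6162%
R_f (intercept) = 7.24% − 0.94 × 3.6162% = 3.8408%
E(R_Dray) = R_f + β × MRP = 3.8408% + 0.28 × 3.6162% = 4.85%

4.85%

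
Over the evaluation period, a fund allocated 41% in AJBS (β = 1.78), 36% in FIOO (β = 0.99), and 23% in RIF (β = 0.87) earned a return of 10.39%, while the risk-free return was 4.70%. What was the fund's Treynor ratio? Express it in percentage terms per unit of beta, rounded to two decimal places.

β_P = 0.41×1.78 + 0.36×0.99 + 0.23×0.87 = 1.2863
Treynor = (R_P − R_f) / β_P = (10.39% − 4.70%) / 1.2863 = 5.69% / 1.2863 = 4.42%

4.42%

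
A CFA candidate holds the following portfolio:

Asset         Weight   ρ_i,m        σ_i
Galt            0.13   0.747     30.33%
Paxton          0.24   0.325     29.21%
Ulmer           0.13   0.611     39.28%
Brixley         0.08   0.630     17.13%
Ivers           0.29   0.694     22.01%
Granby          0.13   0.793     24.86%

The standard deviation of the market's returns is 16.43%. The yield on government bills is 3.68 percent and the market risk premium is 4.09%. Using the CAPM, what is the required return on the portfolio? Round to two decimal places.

β_Galt = 0.747 × 30.33% / 16.43% = 1.3790
β_Paxton = 0.325 × 29.21% / 16.43% = 0.5778
β_Ulmer = 0.611 × 39.28% / 16.43% = 1.4607
β_Brixley = 0.630 × 17.13% / 16.43% = 0.6568
β_Ivers = 0.694 × 22.01% / 16.43% = 0.9297
β_Granby = 0.793 × 24.86% / 16.43% = 1.1999
β_P = Σ w_i β_i = 0.13×1.3790 + 0.24×0.5778 + 0.13×1.4607 + 0.08×0.6568 + 0.29×0.9297 + 0.13×1.1999 = 0.9860
E(R_P) = R_f + β_P × MRP = 3.68% + 0.9860 × 4.09% = 7.71%

7.71%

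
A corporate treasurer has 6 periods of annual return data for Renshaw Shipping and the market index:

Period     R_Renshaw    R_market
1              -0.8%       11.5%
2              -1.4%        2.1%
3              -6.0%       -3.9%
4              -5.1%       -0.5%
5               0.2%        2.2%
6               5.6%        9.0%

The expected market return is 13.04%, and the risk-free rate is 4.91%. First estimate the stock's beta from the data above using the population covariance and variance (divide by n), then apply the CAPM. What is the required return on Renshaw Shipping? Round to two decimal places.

Mean R_i = (-0.8 − 1.4 − 6.0 − 5.1 + 0.2 + 5.6) / 6 = -1.2500%
Mean R_m = (11.5 + 2.1 − 3.9 − 0.5 + 2.2 + 9.0) / 6 = 3.4000%
Σ(R_i − R̄_i)(R_m − R̄_m) = 90.1500  ⇒  Cov = 90.1500 / 6 = 15.0250
Σ(R_m − R̄_m)² = 168.6000  ⇒  Var(R_m) = 168.6000 / 6 = 28.1000
β = Cov / Var(R_m) = 15.0250 / 28.1000 = 0.5347
MRP = 13.04% − 4.91% = 8.13%
E(R) = R_f + β × MRP = 4.91% + 0.5347 × 8.13% = 9.26%

9.26%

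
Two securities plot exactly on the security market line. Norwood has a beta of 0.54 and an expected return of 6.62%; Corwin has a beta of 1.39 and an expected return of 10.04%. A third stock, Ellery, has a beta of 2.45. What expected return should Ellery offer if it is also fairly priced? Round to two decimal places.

14.30%

MRP (SML slope) = (10.04% − 6.62%) / (1.39 − 0.54) = 3.42% / 0.85 = 4.0235%
R_f (intercept) = 6.62% − 0.54 × 4.0235% = 4.4473%
E(R_Ellery) = R_f + β × MRP = 4.4473% + 2.45 × 4.0235% = 14.30%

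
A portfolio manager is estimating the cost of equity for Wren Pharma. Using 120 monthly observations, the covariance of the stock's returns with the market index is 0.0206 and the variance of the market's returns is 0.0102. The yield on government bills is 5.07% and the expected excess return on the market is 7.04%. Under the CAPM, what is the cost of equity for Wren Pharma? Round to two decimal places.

19.29%

β = Cov(R_i, R_m) / Var(R_m) = 0.0206 / 0.0102 = 2.0196
E(R) = R_f + β × MRP = 5.07% + 2.0196 × 7.04% = 19.29%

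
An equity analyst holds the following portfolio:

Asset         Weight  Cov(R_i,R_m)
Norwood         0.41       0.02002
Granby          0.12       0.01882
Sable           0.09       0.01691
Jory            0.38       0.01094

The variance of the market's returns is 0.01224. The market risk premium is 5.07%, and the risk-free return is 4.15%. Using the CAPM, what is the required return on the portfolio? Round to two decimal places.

β_Norwood = 0.02002 / 0.01224 = 1.6356
β_Granby = 0.01882 / 0.01224 = 1.5376
β_Sable = 0.01691 / 0.01224 = 1.3815
β_Jory = 0.01094 / 0.01224 = 0.8938
β_P = Σ w_i β_i = 0.41×1.6356 + 0.12×1.5376 + 0.09×1.3815 + 0.38×0.8938 = 1.3191
E(R_P) = R_f + β_P × MRP = 4.15% + 1.3191 × 5.07% = 10.84%

10.84%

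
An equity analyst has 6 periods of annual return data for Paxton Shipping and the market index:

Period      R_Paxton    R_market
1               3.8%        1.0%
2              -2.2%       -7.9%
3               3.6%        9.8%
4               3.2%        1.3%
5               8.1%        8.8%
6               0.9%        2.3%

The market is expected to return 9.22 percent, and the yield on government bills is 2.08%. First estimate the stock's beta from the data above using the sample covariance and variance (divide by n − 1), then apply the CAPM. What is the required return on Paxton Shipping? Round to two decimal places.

Mean R_i = (3.8 − 2.2 + 3.6 + 3.2 + 8.1 + 0.9) / 6 = 2.9000%
Mean R_m = (1.0 − 7.9 + 9.8 + 1.3 + 8.8 + 2.3) / 6 = 2.5500%
Σ(R_i − R̄_i)(R_m − R̄_m) = 89.6000  ⇒  Cov = 89.6000 / 5 = 17.9200
Σ(R_m − R̄_m)² = 204.8550  ⇒  Var(R_m) = 204.8550 / 5 = 40.9710
β = Cov / Var(R_m) = 17.9200 / 40.9710 = 0.4374
MRP = 9.22% − 2.08% = 7.14%
E(R) = R_f + β × MRP = 2.08% + 0.4374 × 7.14% = 5.20%

5.20%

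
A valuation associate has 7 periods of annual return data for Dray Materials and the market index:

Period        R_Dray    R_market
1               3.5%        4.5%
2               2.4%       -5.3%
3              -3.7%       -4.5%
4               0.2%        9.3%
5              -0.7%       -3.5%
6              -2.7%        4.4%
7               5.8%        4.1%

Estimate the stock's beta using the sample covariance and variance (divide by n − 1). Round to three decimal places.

Mean R_i = (3.5 + 2.4 − 3.7 + 0.2 − 0.7 − 2.7 + 5.8) / 7 = 0.6857%
Mean R_m = (4.5 − 5.3 − 4.5 + 9.3 − 3.5 + 4.4 + 4.1) / 7 = 1.2857%
Σ(R_i − R̄_i)(R_m − R̄_m) = 29.7186  ⇒  Cov = 29.7186 / 6 = 4.9531
Σ(R_m − R̄_m)² = 191.9286  ⇒  Var(R_m) = 191.9286 / 6 = 31.9881
β = Cov / Var(R_m) = 4.9531 / 31.9881 = 0.1548

0.155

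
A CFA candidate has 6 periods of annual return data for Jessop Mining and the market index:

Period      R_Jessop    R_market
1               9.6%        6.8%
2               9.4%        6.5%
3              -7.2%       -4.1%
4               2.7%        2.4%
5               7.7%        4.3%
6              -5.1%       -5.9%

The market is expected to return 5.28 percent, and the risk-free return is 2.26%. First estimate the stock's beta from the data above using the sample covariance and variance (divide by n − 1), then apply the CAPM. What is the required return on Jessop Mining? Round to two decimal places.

6.29%

Mean R_i = (9.6 + 9.4 − 7.2 + 2.7 + 7.7 − 5.1) / 6 = 2.8500%
Mean R_m = (6.8 + 6.5 − 4.1 + 2.4 + 4.3 − 5.9) / 6 = 1.6667%
Σ(R_i − R̄_i)(R_m − R̄_m) = 197.0800  ⇒  Cov = 197.0800 / 5 = 39.4160
Σ(R_m − R̄_m)² = 147.6933  ⇒  Var(R_m) = 147.6933 / 5 = 29.5387
β = Cov / Var(R_m) = 39.4160 / 29.5387 = 1.3344
MRP = 5.28% − 2.26% = 3.02%
E(R) = R_f + β × MRP = 2.26% + 1.3344 × 3.02% = 6.29%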